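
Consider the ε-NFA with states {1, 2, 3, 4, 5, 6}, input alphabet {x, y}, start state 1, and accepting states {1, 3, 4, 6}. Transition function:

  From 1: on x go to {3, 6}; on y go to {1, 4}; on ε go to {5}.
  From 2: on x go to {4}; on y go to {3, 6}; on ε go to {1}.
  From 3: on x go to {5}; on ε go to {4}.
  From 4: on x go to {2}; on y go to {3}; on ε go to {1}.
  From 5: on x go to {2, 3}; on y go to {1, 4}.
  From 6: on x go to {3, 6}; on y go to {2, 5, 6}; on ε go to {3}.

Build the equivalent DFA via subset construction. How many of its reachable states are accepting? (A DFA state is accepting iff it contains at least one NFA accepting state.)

Start state of the DFA: {1, 5} (ε-closure of the NFA start).
{1, 5} --x--> {1, 2, 3, 4, 5, 6}  [new]
{1, 5} --y--> {1, 4, 5}  [new]
{1, 2, 3, 4, 5, 6} --x--> {1, 2, 3, 4, 5, 6}  [seen]
{1, 2, 3, 4, 5, 6} --y--> {1, 2, 3, 4, 5, 6}  [seen]
{1, 4, 5} --x--> {1, 2, 3, 4, 5, 6}  [seen]
{1, 4, 5} --y--> {1, 3, 4, 5}  [new]
{1, 3, 4, 5} --x--> {1, 2, 3, 4, 5, 6}  [seen]
{1, 3, 4, 5} --y--> {1, 3, 4, 5}  [seen]
Reachable DFA states: {1, 5}, {1, 2, 3, 4, 5, 6}, {1, 4, 5}, {1, 3, 4, 5}.
Accepting DFA states (contain an NFA accepting state): {1, 5}, {1, 2, 3, 4, 5, 6}, {1, 4, 5}, {1, 3, 4, 5}.

4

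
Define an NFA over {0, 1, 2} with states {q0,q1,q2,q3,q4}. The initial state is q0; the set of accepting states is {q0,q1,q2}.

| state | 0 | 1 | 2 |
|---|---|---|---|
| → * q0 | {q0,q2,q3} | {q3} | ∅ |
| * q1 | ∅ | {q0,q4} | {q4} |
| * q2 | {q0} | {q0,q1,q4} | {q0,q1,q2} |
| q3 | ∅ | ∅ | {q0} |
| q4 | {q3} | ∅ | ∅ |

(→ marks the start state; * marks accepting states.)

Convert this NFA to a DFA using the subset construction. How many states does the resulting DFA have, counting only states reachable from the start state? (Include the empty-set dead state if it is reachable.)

9

Start state of the DFA: {q0}.
{q0} --0--> {q0,q2,q3}  [new]
{q0} --1--> {q3}  [new]
{q0} --2--> ∅  [new]
{q0,q2,q3} --0--> {q0,q2,q3}  [seen]
{q0,q2,q3} --1--> {q0,q1,q3,q4}  [new]
{q0,q2,q3} --2--> {q0,q1,q2}  [new]
{q3} --0--> ∅  [seen]
{q3} --1--> ∅  [seen]
{q3} --2--> {q0}  [seen]
∅ --0--> ∅  [seen]
∅ --1--> ∅  [seen]
∅ --2--> ∅  [seen]
{q0,q1,q3,q4} --0--> {q0,q2,q3}  [seen]
{q0,q1,q3,q4} --1--> {q0,q3,q4}  [new]
{q0,q1,q3,q4} --2--> {q0,q4}  [new]
{q0,q1,q2} --0--> {q0,q2,q3}  [seen]
{q0,q1,q2} --1--> {q0,q1,q3,q4}  [seen]
{q0,q1,q2} --2--> {q0,q1,q2,q4}  [new]
{q0,q3,q4} --0--> {q0,q2,q3}  [seen]
{q0,q3,q4} --1--> {q3}  [seen]
{q0,q3,q4} --2--> {q0}  [seen]
{q0,q4} --0--> {q0,q2,q3}  [seen]
{q0,q4} --1--> {q3}  [seen]
{q0,q4} --2--> ∅  [seen]
{q0,q1,q2,q4} --0--> {q0,q2,q3}  [seen]
{q0,q1,q2,q4} --1--> {q0,q1,q3,q4}  [seen]
{q0,q1,q2,q4} --2--> {q0,q1,q2,q4}  [seen]
Reachable DFA states: {q0}, {q0,q2,q3}, {q3}, ∅, {q0,q1,q3,q4}, {q0,q1,q2}, {q0,q3,q4}, {q0,q4}, {q0,q1,q2,q4}.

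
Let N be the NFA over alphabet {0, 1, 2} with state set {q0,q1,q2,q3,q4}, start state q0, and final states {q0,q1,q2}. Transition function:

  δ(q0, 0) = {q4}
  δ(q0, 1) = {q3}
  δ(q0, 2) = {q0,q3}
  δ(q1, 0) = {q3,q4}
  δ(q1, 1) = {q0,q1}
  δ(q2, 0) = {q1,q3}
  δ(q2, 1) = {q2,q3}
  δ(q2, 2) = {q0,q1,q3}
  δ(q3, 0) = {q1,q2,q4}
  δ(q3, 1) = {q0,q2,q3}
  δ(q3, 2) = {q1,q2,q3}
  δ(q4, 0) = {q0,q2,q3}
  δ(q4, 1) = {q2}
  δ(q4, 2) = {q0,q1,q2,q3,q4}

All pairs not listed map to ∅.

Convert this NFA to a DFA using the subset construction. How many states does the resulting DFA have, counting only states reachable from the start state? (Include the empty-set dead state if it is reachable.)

Start state of the DFA: {q0}.
{q0} --0--> {q4}  [new]
{q0} --1--> {q3}  [new]
{q0} --2--> {q0,q3}  [new]
{q4} --0--> {q0,q2,q3}  [new]
{q4} --1--> {q2}  [new]
{q4} --2--> {q0,q1,q2,q3,q4}  [new]
{q3} --0--> {q1,q2,q4}  [new]
{q3} --1--> {q0,q2,q3}  [seen]
{q3} --2--> {q1,q2,q3}  [new]
{q0,q3} --0--> {q1,q2,q4}  [seen]
{q0,q3} --1--> {q0,q2,q3}  [seen]
{q0,q3} --2--> {q0,q1,q2,q3}  [new]
{q0,q2,q3} --0--> {q1,q2,q3,q4}  [new]
{q0,q2,q3} --1--> {q0,q2,q3}  [seen]
{q0,q2,q3} --2--> {q0,q1,q2,q3}  [seen]
{q2} --0--> {q1,q3}  [new]
{q2} --1--> {q2,q3}  [new]
{q2} --2--> {q0,q1,q3}  [new]
{q0,q1,q2,q3,q4} --0--> {q0,q1,q2,q3,q4}  [seen]
{q0,q1,q2,q3,q4} --1--> {q0,q1,q2,q3}  [seen]
{q0,q1,q2,q3,q4} --2--> {q0,q1,q2,q3,q4}  [seen]
{q1,q2,q4} --0--> {q0,q1,q2,q3,q4}  [seen]
{q1,q2,q4} --1--> {q0,q1,q2,q3}  [seen]
{q1,q2,q4} --2--> {q0,q1,q2,q3,q4}  [seen]
{q1,q2,q3} --0--> {q1,q2,q3,q4}  [seen]
{q1,q2,q3} --1--> {q0,q1,q2,q3}  [seen]
{q1,q2,q3} --2--> {q0,q1,q2,q3}  [seen]
{q0,q1,q2,q3} --0--> {q1,q2,q3,q4}  [seen]
{q0,q1,q2,q3} --1--> {q0,q1,q2,q3}  [seen]
{q0,q1,q2,q3} --2--> {q0,q1,q2,q3}  [seen]
{q1,q2,q3,q4} --0--> {q0,q1,q2,q3,q4}  [seen]
{q1,q2,q3,q4} --1--> {q0,q1,q2,q3}  [seen]
{q1,q2,q3,q4} --2--> {q0,q1,q2,q3,q4}  [seen]
{q1,q3} --0--> {q1,q2,q3,q4}  [seen]
{q1,q3} --1--> {q0,q1,q2,q3}  [seen]
{q1,q3} --2--> {q1,q2,q3}  [seen]
{q2,q3} --0--> {q1,q2,q3,q4}  [seen]
{q2,q3} --1--> {q0,q2,q3}  [seen]
{q2,q3} --2--> {q0,q1,q2,q3}  [seen]
{q0,q1,q3} --0--> {q1,q2,q3,q4}  [seen]
{q0,q1,q3} --1--> {q0,q1,q2,q3}  [seen]
{q0,q1,q3} --2--> {q0,q1,q2,q3}  [seen]
Reachable DFA states: {q0}, {q4}, {q3}, {q0,q3}, {q0,q2,q3}, {q2}, {q0,q1,q2,q3,q4}, {q1,q2,q4}, {q1,q2,q3}, {q0,q1,q2,q3}, {q1,q2,q3,q4}, {q1,q3}, {q2,q3}, {q0,q1,q3}.

14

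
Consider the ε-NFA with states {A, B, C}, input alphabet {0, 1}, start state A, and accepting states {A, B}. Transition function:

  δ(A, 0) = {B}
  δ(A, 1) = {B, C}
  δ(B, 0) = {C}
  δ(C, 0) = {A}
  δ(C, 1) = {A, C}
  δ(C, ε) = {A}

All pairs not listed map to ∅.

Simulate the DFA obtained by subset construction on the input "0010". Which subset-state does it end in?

{A, B, C}

Start: {A}.
δ(A,0) = {B}.
Union: {B}.
After 0: {B}.
δ(B,0) = {C}.
Union: {C}.
ε-closure gives {A, C}.
After 0: {A, C}.
δ(A,1) = {B, C}; δ(C,1) = {A, C}.
Union: {A, B, C}.
After 1: {A, B, C}.
δ(A,0) = {B}; δ(B,0) = {C}; δ(C,0) = {A}.
Union: {A, B, C}.
After 0: {A, B, C}.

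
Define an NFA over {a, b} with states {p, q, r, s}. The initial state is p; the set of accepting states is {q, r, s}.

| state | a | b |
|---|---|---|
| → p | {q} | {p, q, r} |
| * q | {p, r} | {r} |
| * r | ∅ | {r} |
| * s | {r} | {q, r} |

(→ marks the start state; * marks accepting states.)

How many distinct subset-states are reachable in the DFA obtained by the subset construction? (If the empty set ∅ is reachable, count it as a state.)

6

Start state of the DFA: {p}.
{p} --a--> {q}  [new]
{p} --b--> {p, q, r}  [new]
{q} --a--> {p, r}  [new]
{q} --b--> {r}  [new]
{p, q, r} --a--> {p, q, r}  [seen]
{p, q, r} --b--> {p, q, r}  [seen]
{p, r} --a--> {q}  [seen]
{p, r} --b--> {p, q, r}  [seen]
{r} --a--> ∅  [new]
{r} --b--> {r}  [seen]
∅ --a--> ∅  [seen]
∅ --b--> ∅  [seen]
Reachable DFA states: {p}, {q}, {p, q, r}, {p, r}, {r}, ∅.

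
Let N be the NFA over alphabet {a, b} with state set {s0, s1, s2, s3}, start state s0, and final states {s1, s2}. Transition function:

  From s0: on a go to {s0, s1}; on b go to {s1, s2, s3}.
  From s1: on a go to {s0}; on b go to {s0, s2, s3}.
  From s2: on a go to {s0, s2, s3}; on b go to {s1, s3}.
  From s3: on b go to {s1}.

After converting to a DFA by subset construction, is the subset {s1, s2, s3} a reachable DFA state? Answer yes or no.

Start state of the DFA: {s0}.
{s0} --a--> {s0, s1}  [new]
{s0} --b--> {s1, s2, s3}  [new]
{s0, s1} --a--> {s0, s1}  [seen]
{s0, s1} --b--> {s0, s1, s2, s3}  [new]
{s1, s2, s3} --a--> {s0, s2, s3}  [new]
{s1, s2, s3} --b--> {s0, s1, s2, s3}  [seen]
{s0, s1, s2, s3} --a--> {s0, s1, s2, s3}  [seen]
{s0, s1, s2, s3} --b--> {s0, s1, s2, s3}  [seen]
{s0, s2, s3} --a--> {s0, s1, s2, s3}  [seen]
{s0, s2, s3} --b--> {s1, s2, s3}  [seen]
Reachable DFA states: {s0}, {s0, s1}, {s1, s2, s3}, {s0, s1, s2, s3}, {s0, s2, s3}.
{s1, s2, s3} is among them.

yes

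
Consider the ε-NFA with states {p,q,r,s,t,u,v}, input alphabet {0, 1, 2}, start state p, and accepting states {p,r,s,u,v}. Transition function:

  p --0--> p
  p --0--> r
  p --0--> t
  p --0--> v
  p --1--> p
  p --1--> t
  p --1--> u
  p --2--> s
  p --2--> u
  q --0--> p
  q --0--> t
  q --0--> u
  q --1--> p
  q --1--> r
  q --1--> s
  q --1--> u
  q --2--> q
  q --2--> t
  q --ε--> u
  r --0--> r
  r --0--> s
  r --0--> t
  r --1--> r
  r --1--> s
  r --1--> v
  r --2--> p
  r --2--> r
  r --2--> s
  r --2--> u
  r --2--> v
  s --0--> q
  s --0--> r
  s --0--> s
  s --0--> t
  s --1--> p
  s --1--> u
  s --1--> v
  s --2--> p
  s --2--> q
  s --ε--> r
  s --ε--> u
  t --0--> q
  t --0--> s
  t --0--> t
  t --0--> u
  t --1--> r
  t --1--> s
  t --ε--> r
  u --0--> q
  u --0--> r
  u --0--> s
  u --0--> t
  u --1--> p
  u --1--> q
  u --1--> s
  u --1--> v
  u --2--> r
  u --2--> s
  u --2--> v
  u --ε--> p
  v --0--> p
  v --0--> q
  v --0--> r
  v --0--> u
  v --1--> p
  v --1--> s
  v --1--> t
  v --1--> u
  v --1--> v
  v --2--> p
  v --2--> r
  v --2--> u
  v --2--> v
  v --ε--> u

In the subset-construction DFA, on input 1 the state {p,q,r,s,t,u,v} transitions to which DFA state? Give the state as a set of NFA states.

δ(p,1) = {p,t,u}; δ(q,1) = {p,r,s,u}; δ(r,1) = {r,s,v}; δ(s,1) = {p,u,v}; δ(t,1) = {r,s}; δ(u,1) = {p,q,s,v}; δ(v,1) = {p,s,t,u,v}.
Union: {p,q,r,s,t,u,v}.

{p,q,r,s,t,u,v}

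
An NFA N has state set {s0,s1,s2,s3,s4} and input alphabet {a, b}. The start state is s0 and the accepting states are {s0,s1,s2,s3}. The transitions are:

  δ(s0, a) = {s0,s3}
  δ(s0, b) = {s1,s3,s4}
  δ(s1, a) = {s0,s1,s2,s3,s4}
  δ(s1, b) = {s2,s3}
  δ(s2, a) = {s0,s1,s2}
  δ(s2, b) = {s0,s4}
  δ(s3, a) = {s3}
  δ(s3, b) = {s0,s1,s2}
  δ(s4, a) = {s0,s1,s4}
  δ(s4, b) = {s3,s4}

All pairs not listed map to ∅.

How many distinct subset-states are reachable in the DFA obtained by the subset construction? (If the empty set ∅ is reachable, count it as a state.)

Start state of the DFA: {s0}.
{s0} --a--> {s0,s3}  [new]
{s0} --b--> {s1,s3,s4}  [new]
{s0,s3} --a--> {s0,s3}  [seen]
{s0,s3} --b--> {s0,s1,s2,s3,s4}  [new]
{s1,s3,s4} --a--> {s0,s1,s2,s3,s4}  [seen]
{s1,s3,s4} --b--> {s0,s1,s2,s3,s4}  [seen]
{s0,s1,s2,s3,s4} --a--> {s0,s1,s2,s3,s4}  [seen]
{s0,s1,s2,s3,s4} --b--> {s0,s1,s2,s3,s4}  [seen]
Reachable DFA states: {s0}, {s0,s3}, {s1,s3,s4}, {s0,s1,s2,s3,s4}.

4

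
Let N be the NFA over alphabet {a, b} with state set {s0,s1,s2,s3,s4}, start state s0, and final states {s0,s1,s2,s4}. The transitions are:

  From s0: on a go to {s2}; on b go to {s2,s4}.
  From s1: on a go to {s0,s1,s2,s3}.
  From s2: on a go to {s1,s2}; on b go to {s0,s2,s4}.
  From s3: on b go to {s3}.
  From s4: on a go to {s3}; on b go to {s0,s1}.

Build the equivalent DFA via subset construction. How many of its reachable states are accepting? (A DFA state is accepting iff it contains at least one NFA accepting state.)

Start state of the DFA: {s0}.
{s0} --a--> {s2}  [new]
{s0} --b--> {s2,s4}  [new]
{s2} --a--> {s1,s2}  [new]
{s2} --b--> {s0,s2,s4}  [new]
{s2,s4} --a--> {s1,s2,s3}  [new]
{s2,s4} --b--> {s0,s1,s2,s4}  [new]
{s1,s2} --a--> {s0,s1,s2,s3}  [new]
{s1,s2} --b--> {s0,s2,s4}  [seen]
{s0,s2,s4} --a--> {s1,s2,s3}  [seen]
{s0,s2,s4} --b--> {s0,s1,s2,s4}  [seen]
{s1,s2,s3} --a--> {s0,s1,s2,s3}  [seen]
{s1,s2,s3} --b--> {s0,s2,s3,s4}  [new]
{s0,s1,s2,s4} --a--> {s0,s1,s2,s3}  [seen]
{s0,s1,s2,s4} --b--> {s0,s1,s2,s4}  [seen]
{s0,s1,s2,s3} --a--> {s0,s1,s2,s3}  [seen]
{s0,s1,s2,s3} --b--> {s0,s2,s3,s4}  [seen]
{s0,s2,s3,s4} --a--> {s1,s2,s3}  [seen]
{s0,s2,s3,s4} --b--> {s0,s1,s2,s3,s4}  [new]
{s0,s1,s2,s3,s4} --a--> {s0,s1,s2,s3}  [seen]
{s0,s1,s2,s3,s4} --b--> {s0,s1,s2,s3,s4}  [seen]
Reachable DFA states: {s0}, {s2}, {s2,s4}, {s1,s2}, {s0,s2,s4}, {s1,s2,s3}, {s0,s1,s2,s4}, {s0,s1,s2,s3}, {s0,s2,s3,s4}, {s0,s1,s2,s3,s4}.
Accepting DFA states (contain an NFA accepting state): {s0}, {s2}, {s2,s4}, {s1,s2}, {s0,s2,s4}, {s1,s2,s3}, {s0,s1,s2,s4}, {s0,s1,s2,s3}, {s0,s2,s3,s4}, {s0,s1,s2,s3,s4}.

10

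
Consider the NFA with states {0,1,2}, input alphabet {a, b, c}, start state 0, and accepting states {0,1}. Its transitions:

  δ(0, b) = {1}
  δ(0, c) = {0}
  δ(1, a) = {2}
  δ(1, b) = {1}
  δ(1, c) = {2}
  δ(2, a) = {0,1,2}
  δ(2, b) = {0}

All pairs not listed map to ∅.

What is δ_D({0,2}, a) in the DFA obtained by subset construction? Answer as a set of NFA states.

δ(0,a) = ∅; δ(2,a) = {0,1,2}.
Union: {0,1,2}.

{0,1,2}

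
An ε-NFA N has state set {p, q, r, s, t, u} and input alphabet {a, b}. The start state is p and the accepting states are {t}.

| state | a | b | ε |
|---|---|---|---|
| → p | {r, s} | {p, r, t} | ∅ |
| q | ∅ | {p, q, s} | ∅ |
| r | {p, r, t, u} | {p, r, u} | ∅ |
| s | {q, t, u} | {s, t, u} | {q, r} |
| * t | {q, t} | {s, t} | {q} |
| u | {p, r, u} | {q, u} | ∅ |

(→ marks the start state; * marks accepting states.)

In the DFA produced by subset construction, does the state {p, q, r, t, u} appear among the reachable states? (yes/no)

yes

Start state of the DFA: {p} (ε-closure of the NFA start).
{p} --a--> {q, r, s}  [new]
{p} --b--> {p, q, r, t}  [new]
{q, r, s} --a--> {p, q, r, t, u}  [new]
{q, r, s} --b--> {p, q, r, s, t, u}  [new]
{p, q, r, t} --a--> {p, q, r, s, t, u}  [seen]
{p, q, r, t} --b--> {p, q, r, s, t, u}  [seen]
{p, q, r, t, u} --a--> {p, q, r, s, t, u}  [seen]
{p, q, r, t, u} --b--> {p, q, r, s, t, u}  [seen]
{p, q, r, s, t, u} --a--> {p, q, r, s, t, u}  [seen]
{p, q, r, s, t, u} --b--> {p, q, r, s, t, u}  [seen]
Reachable DFA states: {p}, {q, r, s}, {p, q, r, t}, {p, q, r, t, u}, {p, q, r, s, t, u}.
{p, q, r, t, u} is among them.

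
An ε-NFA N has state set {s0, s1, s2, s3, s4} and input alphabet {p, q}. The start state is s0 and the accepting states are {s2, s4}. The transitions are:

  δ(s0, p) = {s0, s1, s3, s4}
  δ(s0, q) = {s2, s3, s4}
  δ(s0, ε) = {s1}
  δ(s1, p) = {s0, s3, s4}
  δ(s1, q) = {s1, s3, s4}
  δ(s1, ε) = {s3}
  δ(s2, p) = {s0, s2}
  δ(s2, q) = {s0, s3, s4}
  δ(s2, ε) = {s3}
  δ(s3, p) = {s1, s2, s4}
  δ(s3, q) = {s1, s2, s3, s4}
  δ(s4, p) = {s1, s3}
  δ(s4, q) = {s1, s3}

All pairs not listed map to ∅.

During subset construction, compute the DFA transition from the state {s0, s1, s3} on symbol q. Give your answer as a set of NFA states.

δ(s0,q) = {s2, s3, s4}; δ(s1,q) = {s1, s3, s4}; δ(s3,q) = {s1, s2, s3, s4}.
Union: {s1, s2, s3, s4}.

{s1, s2, s3, s4}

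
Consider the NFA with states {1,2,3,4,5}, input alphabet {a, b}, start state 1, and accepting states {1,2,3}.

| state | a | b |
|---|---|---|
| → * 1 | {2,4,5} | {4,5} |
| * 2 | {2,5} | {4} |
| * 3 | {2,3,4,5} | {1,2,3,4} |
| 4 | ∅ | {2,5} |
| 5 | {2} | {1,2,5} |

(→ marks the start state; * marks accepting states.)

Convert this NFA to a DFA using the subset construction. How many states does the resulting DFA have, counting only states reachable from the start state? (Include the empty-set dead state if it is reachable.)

9

Start state of the DFA: {1}.
{1} --a--> {2,4,5}  [new]
{1} --b--> {4,5}  [new]
{2,4,5} --a--> {2,5}  [new]
{2,4,5} --b--> {1,2,4,5}  [new]
{4,5} --a--> {2}  [new]
{4,5} --b--> {1,2,5}  [new]
{2,5} --a--> {2,5}  [seen]
{2,5} --b--> {1,2,4,5}  [seen]
{1,2,4,5} --a--> {2,4,5}  [seen]
{1,2,4,5} --b--> {1,2,4,5}  [seen]
{2} --a--> {2,5}  [seen]
{2} --b--> {4}  [new]
{1,2,5} --a--> {2,4,5}  [seen]
{1,2,5} --b--> {1,2,4,5}  [seen]
{4} --a--> ∅  [new]
{4} --b--> {2,5}  [seen]
∅ --a--> ∅  [seen]
∅ --b--> ∅  [seen]
Reachable DFA states: {1}, {2,4,5}, {4,5}, {2,5}, {1,2,4,5}, {2}, {1,2,5}, {4}, ∅.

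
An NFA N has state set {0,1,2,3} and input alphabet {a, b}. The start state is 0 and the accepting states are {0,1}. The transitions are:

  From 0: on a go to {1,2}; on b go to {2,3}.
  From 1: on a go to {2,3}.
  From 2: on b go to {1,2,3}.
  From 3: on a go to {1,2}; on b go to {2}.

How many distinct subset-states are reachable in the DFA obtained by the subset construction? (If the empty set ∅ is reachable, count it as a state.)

Start state of the DFA: {0}.
{0} --a--> {1,2}  [new]
{0} --b--> {2,3}  [new]
{1,2} --a--> {2,3}  [seen]
{1,2} --b--> {1,2,3}  [new]
{2,3} --a--> {1,2}  [seen]
{2,3} --b--> {1,2,3}  [seen]
{1,2,3} --a--> {1,2,3}  [seen]
{1,2,3} --b--> {1,2,3}  [seen]
Reachable DFA states: {0}, {1,2}, {2,3}, {1,2,3}.

4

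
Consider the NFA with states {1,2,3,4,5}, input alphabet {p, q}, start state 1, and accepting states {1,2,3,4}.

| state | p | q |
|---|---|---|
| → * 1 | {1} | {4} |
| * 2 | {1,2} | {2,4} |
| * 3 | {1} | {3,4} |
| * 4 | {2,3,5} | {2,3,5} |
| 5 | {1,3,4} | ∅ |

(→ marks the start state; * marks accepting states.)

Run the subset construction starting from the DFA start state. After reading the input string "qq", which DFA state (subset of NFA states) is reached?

{2,3,5}

Start: {1}.
δ(1,q) = {4}.
Union: {4}.
After q: {4}.
δ(4,q) = {2,3,5}.
Union: {2,3,5}.
After q: {2,3,5}.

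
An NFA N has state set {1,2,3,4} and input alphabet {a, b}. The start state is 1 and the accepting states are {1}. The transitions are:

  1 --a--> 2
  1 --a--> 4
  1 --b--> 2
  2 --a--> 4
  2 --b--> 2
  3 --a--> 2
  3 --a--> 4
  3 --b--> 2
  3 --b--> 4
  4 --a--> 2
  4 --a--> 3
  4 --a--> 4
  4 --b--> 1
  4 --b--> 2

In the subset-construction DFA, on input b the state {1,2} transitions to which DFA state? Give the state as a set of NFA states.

δ(1,b) = {2}; δ(2,b) = {2}.
Union: {2}.

{2}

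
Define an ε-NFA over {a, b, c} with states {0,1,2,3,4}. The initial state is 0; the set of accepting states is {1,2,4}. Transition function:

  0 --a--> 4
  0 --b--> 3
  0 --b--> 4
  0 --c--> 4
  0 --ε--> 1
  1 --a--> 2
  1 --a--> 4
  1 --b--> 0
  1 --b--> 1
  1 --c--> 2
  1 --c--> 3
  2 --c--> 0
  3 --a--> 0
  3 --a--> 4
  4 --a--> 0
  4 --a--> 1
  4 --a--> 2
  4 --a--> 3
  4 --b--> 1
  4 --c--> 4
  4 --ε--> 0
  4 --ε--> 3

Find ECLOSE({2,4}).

Begin with {2,4}.
4 →ε {0,3}; add 0, 3.
0 →ε {1}; add 1.
ε-closure = {0,1,2,3,4}.

{0,1,2,3,4}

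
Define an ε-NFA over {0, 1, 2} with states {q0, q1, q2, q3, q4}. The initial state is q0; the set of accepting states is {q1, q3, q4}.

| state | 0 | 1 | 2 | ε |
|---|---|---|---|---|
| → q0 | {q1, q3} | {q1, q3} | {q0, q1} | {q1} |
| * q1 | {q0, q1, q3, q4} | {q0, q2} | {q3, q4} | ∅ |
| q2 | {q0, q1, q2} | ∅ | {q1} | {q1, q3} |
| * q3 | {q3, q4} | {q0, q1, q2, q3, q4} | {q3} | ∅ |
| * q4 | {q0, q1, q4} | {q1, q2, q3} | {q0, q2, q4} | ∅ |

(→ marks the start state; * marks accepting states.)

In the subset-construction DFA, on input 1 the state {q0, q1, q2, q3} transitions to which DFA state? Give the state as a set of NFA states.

δ(q0,1) = {q1, q3}; δ(q1,1) = {q0, q2}; δ(q2,1) = ∅; δ(q3,1) = {q0, q1, q2, q3, q4}.
Union: {q0, q1, q2, q3, q4}.

{q0, q1, q2, q3, q4}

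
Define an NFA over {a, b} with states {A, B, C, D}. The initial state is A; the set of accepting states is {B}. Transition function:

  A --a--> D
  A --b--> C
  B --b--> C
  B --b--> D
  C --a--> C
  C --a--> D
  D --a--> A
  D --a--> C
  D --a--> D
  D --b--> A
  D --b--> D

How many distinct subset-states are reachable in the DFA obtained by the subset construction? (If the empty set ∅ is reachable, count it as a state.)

7

Start state of the DFA: {A}.
{A} --a--> {D}  [new]
{A} --b--> {C}  [new]
{D} --a--> {A, C, D}  [new]
{D} --b--> {A, D}  [new]
{C} --a--> {C, D}  [new]
{C} --b--> ∅  [new]
{A, C, D} --a--> {A, C, D}  [seen]
{A, C, D} --b--> {A, C, D}  [seen]
{A, D} --a--> {A, C, D}  [seen]
{A, D} --b--> {A, C, D}  [seen]
{C, D} --a--> {A, C, D}  [seen]
{C, D} --b--> {A, D}  [seen]
∅ --a--> ∅  [seen]
∅ --b--> ∅  [seen]
Reachable DFA states: {A}, {D}, {C}, {A, C, D}, {A, D}, {C, D}, ∅.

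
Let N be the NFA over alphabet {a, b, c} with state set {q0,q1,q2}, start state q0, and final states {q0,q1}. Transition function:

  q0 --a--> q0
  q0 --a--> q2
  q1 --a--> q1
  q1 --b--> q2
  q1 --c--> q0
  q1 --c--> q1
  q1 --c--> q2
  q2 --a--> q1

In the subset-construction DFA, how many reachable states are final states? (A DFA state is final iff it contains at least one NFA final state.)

4

Start state of the DFA: {q0}.
{q0} --a--> {q0,q2}  [new]
{q0} --b--> ∅  [new]
{q0} --c--> ∅  [seen]
{q0,q2} --a--> {q0,q1,q2}  [new]
{q0,q2} --b--> ∅  [seen]
{q0,q2} --c--> ∅  [seen]
∅ --a--> ∅  [seen]
∅ --b--> ∅  [seen]
∅ --c--> ∅  [seen]
{q0,q1,q2} --a--> {q0,q1,q2}  [seen]
{q0,q1,q2} --b--> {q2}  [new]
{q0,q1,q2} --c--> {q0,q1,q2}  [seen]
{q2} --a--> {q1}  [new]
{q2} --b--> ∅  [seen]
{q2} --c--> ∅  [seen]
{q1} --a--> {q1}  [seen]
{q1} --b--> {q2}  [seen]
{q1} --c--> {q0,q1,q2}  [seen]
Reachable DFA states: {q0}, {q0,q2}, ∅, {q0,q1,q2}, {q2}, {q1}.
Accepting DFA states (contain an NFA accepting state): {q0}, {q0,q2}, {q0,q1,q2}, {q1}.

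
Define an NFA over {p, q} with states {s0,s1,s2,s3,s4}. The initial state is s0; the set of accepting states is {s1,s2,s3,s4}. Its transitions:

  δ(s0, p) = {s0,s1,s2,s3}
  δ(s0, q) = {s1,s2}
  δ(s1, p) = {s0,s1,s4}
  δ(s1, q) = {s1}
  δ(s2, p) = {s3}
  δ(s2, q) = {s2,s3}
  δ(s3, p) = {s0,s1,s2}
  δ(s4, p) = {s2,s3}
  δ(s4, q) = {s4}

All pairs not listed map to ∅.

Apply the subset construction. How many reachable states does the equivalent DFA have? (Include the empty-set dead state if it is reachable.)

8

Start state of the DFA: {s0}.
{s0} --p--> {s0,s1,s2,s3}  [new]
{s0} --q--> {s1,s2}  [new]
{s0,s1,s2,s3} --p--> {s0,s1,s2,s3,s4}  [new]
{s0,s1,s2,s3} --q--> {s1,s2,s3}  [new]
{s1,s2} --p--> {s0,s1,s3,s4}  [new]
{s1,s2} --q--> {s1,s2,s3}  [seen]
{s0,s1,s2,s3,s4} --p--> {s0,s1,s2,s3,s4}  [seen]
{s0,s1,s2,s3,s4} --q--> {s1,s2,s3,s4}  [new]
{s1,s2,s3} --p--> {s0,s1,s2,s3,s4}  [seen]
{s1,s2,s3} --q--> {s1,s2,s3}  [seen]
{s0,s1,s3,s4} --p--> {s0,s1,s2,s3,s4}  [seen]
{s0,s1,s3,s4} --q--> {s1,s2,s4}  [new]
{s1,s2,s3,s4} --p--> {s0,s1,s2,s3,s4}  [seen]
{s1,s2,s3,s4} --q--> {s1,s2,s3,s4}  [seen]
{s1,s2,s4} --p--> {s0,s1,s2,s3,s4}  [seen]
{s1,s2,s4} --q--> {s1,s2,s3,s4}  [seen]
Reachable DFA states: {s0}, {s0,s1,s2,s3}, {s1,s2}, {s0,s1,s2,s3,s4}, {s1,s2,s3}, {s0,s1,s3,s4}, {s1,s2,s3,s4}, {s1,s2,s4}.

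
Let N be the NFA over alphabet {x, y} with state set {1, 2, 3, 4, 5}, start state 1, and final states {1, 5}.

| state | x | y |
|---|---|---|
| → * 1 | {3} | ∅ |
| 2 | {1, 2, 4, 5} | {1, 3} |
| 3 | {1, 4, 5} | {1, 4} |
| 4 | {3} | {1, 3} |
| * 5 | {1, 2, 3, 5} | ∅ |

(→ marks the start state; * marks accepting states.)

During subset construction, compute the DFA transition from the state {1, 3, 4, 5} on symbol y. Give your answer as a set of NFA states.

{1, 3, 4}

δ(1,y) = ∅; δ(3,y) = {1, 4}; δ(4,y) = {1, 3}; δ(5,y) = ∅.
Union: {1, 3, 4}.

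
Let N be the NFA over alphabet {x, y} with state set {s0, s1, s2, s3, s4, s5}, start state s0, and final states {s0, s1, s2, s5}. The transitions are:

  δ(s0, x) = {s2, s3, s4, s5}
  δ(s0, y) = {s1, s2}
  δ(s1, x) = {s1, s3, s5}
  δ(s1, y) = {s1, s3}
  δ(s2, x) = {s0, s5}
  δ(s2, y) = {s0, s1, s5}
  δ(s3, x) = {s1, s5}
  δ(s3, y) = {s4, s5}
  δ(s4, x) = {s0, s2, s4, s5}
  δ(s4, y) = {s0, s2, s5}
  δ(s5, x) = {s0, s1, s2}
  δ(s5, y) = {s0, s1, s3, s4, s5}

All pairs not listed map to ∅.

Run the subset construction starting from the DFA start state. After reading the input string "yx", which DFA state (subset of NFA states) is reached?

{s0, s1, s3, s5}

Start: {s0}.
δ(s0,y) = {s1, s2}.
Union: {s1, s2}.
After y: {s1, s2}.
δ(s1,x) = {s1, s3, s5}; δ(s2,x) = {s0, s5}.
Union: {s0, s1, s3, s5}.
After x: {s0, s1, s3, s5}.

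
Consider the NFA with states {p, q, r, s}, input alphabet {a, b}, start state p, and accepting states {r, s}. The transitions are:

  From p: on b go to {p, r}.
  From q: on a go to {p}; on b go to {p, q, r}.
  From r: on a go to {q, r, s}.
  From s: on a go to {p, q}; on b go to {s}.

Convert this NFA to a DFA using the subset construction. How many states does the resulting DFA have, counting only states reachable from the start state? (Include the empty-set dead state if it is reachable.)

Start state of the DFA: {p}.
{p} --a--> ∅  [new]
{p} --b--> {p, r}  [new]
∅ --a--> ∅  [seen]
∅ --b--> ∅  [seen]
{p, r} --a--> {q, r, s}  [new]
{p, r} --b--> {p, r}  [seen]
{q, r, s} --a--> {p, q, r, s}  [new]
{q, r, s} --b--> {p, q, r, s}  [seen]
{p, q, r, s} --a--> {p, q, r, s}  [seen]
{p, q, r, s} --b--> {p, q, r, s}  [seen]
Reachable DFA states: {p}, ∅, {p, r}, {q, r, s}, {p, q, r, s}.

5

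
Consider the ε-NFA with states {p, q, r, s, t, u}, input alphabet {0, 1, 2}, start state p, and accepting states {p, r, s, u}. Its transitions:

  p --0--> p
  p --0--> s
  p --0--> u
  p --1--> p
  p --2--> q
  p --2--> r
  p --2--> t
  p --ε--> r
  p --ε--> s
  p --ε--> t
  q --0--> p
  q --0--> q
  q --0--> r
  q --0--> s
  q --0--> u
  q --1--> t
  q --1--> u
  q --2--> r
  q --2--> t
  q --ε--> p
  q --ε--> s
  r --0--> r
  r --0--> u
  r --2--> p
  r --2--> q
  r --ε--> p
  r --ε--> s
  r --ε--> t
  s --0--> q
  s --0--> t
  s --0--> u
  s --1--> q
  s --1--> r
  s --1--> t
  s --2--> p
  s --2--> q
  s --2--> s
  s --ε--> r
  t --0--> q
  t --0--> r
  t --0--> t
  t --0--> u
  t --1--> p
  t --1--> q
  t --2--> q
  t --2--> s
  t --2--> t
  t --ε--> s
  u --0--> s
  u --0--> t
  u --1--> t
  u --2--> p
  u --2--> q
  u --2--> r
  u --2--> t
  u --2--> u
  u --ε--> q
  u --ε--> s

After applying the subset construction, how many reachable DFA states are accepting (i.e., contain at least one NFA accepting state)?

3

Start state of the DFA: {p, r, s, t} (ε-closure of the NFA start).
{p, r, s, t} --0--> {p, q, r, s, t, u}  [new]
{p, r, s, t} --1--> {p, q, r, s, t}  [new]
{p, r, s, t} --2--> {p, q, r, s, t}  [seen]
{p, q, r, s, t, u} --0--> {p, q, r, s, t, u}  [seen]
{p, q, r, s, t, u} --1--> {p, q, r, s, t, u}  [seen]
{p, q, r, s, t, u} --2--> {p, q, r, s, t, u}  [seen]
{p, q, r, s, t} --0--> {p, q, r, s, t, u}  [seen]
{p, q, r, s, t} --1--> {p, q, r, s, t, u}  [seen]
{p, q, r, s, t} --2--> {p, q, r, s, t}  [seen]
Reachable DFA states: {p, r, s, t}, {p, q, r, s, t, u}, {p, q, r, s, t}.
Accepting DFA states (contain an NFA accepting state): {p, r, s, t}, {p, q, r, s, t, u}, {p, q, r, s, t}.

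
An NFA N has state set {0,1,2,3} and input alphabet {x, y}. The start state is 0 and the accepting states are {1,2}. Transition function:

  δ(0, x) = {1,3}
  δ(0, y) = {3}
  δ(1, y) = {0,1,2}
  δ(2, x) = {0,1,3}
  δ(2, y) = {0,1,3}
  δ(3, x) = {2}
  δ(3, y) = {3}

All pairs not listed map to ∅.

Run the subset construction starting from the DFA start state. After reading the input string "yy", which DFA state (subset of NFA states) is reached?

{3}

Start: {0}.
δ(0,y) = {3}.
Union: {3}.
After y: {3}.
δ(3,y) = {3}.
Union: {3}.
After y: {3}.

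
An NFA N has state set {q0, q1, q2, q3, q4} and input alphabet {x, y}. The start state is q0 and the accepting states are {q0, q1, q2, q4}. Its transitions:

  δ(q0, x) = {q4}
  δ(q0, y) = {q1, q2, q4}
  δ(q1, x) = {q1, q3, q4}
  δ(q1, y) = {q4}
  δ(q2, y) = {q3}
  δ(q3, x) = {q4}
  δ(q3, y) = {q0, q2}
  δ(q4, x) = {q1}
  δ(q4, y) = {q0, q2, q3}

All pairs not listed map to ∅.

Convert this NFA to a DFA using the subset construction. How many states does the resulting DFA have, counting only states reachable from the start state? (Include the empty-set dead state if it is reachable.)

Start state of the DFA: {q0}.
{q0} --x--> {q4}  [new]
{q0} --y--> {q1, q2, q4}  [new]
{q4} --x--> {q1}  [new]
{q4} --y--> {q0, q2, q3}  [new]
{q1, q2, q4} --x--> {q1, q3, q4}  [new]
{q1, q2, q4} --y--> {q0, q2, q3, q4}  [new]
{q1} --x--> {q1, q3, q4}  [seen]
{q1} --y--> {q4}  [seen]
{q0, q2, q3} --x--> {q4}  [seen]
{q0, q2, q3} --y--> {q0, q1, q2, q3, q4}  [new]
{q1, q3, q4} --x--> {q1, q3, q4}  [seen]
{q1, q3, q4} --y--> {q0, q2, q3, q4}  [seen]
{q0, q2, q3, q4} --x--> {q1, q4}  [new]
{q0, q2, q3, q4} --y--> {q0, q1, q2, q3, q4}  [seen]
{q0, q1, q2, q3, q4} --x--> {q1, q3, q4}  [seen]
{q0, q1, q2, q3, q4} --y--> {q0, q1, q2, q3, q4}  [seen]
{q1, q4} --x--> {q1, q3, q4}  [seen]
{q1, q4} --y--> {q0, q2, q3, q4}  [seen]
Reachable DFA states: {q0}, {q4}, {q1, q2, q4}, {q1}, {q0, q2, q3}, {q1, q3, q4}, {q0, q2, q3, q4}, {q0, q1, q2, q3, q4}, {q1, q4}.

9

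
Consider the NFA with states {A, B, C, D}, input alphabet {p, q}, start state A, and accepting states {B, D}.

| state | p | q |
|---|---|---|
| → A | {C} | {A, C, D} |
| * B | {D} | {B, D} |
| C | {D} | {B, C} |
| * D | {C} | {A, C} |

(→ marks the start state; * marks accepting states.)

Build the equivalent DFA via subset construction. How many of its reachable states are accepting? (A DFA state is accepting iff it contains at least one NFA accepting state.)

Start state of the DFA: {A}.
{A} --p--> {C}  [new]
{A} --q--> {A, C, D}  [new]
{C} --p--> {D}  [new]
{C} --q--> {B, C}  [new]
{A, C, D} --p--> {C, D}  [new]
{A, C, D} --q--> {A, B, C, D}  [new]
{D} --p--> {C}  [seen]
{D} --q--> {A, C}  [new]
{B, C} --p--> {D}  [seen]
{B, C} --q--> {B, C, D}  [new]
{C, D} --p--> {C, D}  [seen]
{C, D} --q--> {A, B, C}  [new]
{A, B, C, D} --p--> {C, D}  [seen]
{A, B, C, D} --q--> {A, B, C, D}  [seen]
{A, C} --p--> {C, D}  [seen]
{A, C} --q--> {A, B, C, D}  [seen]
{B, C, D} --p--> {C, D}  [seen]
{B, C, D} --q--> {A, B, C, D}  [seen]
{A, B, C} --p--> {C, D}  [seen]
{A, B, C} --q--> {A, B, C, D}  [seen]
Reachable DFA states: {A}, {C}, {A, C, D}, {D}, {B, C}, {C, D}, {A, B, C, D}, {A, C}, {B, C, D}, {A, B, C}.
Accepting DFA states (contain an NFA accepting state): {A, C, D}, {D}, {B, C}, {C, D}, {A, B, C, D}, {B, C, D}, {A, B, C}.

7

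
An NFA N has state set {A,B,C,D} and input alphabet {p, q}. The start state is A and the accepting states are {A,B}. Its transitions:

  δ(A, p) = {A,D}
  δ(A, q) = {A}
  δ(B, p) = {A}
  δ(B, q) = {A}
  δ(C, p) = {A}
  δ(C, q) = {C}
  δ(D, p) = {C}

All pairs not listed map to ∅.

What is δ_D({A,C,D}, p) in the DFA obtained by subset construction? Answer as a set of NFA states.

{A,C,D}

δ(A,p) = {A,D}; δ(C,p) = {A}; δ(D,p) = {C}.
Union: {A,C,D}.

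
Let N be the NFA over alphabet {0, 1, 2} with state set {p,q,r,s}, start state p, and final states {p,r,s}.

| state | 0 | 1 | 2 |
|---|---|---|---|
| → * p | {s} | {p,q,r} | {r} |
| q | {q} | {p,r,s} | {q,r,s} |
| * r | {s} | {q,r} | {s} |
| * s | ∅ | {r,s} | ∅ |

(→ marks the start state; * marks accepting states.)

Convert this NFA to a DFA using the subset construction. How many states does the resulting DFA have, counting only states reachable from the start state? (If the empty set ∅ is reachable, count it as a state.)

12

Start state of the DFA: {p}.
{p} --0--> {s}  [new]
{p} --1--> {p,q,r}  [new]
{p} --2--> {r}  [new]
{s} --0--> ∅  [new]
{s} --1--> {r,s}  [new]
{s} --2--> ∅  [seen]
{p,q,r} --0--> {q,s}  [new]
{p,q,r} --1--> {p,q,r,s}  [new]
{p,q,r} --2--> {q,r,s}  [new]
{r} --0--> {s}  [seen]
{r} --1--> {q,r}  [new]
{r} --2--> {s}  [seen]
∅ --0--> ∅  [seen]
∅ --1--> ∅  [seen]
∅ --2--> ∅  [seen]
{r,s} --0--> {s}  [seen]
{r,s} --1--> {q,r,s}  [seen]
{r,s} --2--> {s}  [seen]
{q,s} --0--> {q}  [new]
{q,s} --1--> {p,r,s}  [new]
{q,s} --2--> {q,r,s}  [seen]
{p,q,r,s} --0--> {q,s}  [seen]
{p,q,r,s} --1--> {p,q,r,s}  [seen]
{p,q,r,s} --2--> {q,r,s}  [seen]
{q,r,s} --0--> {q,s}  [seen]
{q,r,s} --1--> {p,q,r,s}  [seen]
{q,r,s} --2--> {q,r,s}  [seen]
{q,r} --0--> {q,s}  [seen]
{q,r} --1--> {p,q,r,s}  [seen]
{q,r} --2--> {q,r,s}  [seen]
{q} --0--> {q}  [seen]
{q} --1--> {p,r,s}  [seen]
{q} --2--> {q,r,s}  [seen]
{p,r,s} --0--> {s}  [seen]
{p,r,s} --1--> {p,q,r,s}  [seen]
{p,r,s} --2--> {r,s}  [seen]
Reachable DFA states: {p}, {s}, {p,q,r}, {r}, ∅, {r,s}, {q,s}, {p,q,r,s}, {q,r,s}, {q,r}, {q}, {p,r,s}.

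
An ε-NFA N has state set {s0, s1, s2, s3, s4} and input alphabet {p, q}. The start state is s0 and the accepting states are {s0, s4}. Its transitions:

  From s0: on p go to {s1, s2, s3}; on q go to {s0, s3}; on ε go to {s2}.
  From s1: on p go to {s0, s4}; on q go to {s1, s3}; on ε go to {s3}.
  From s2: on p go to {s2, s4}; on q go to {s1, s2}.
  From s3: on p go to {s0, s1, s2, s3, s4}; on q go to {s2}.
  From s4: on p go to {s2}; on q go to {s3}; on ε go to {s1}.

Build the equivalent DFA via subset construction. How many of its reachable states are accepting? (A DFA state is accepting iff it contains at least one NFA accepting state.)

Start state of the DFA: {s0, s2} (ε-closure of the NFA start).
{s0, s2} --p--> {s1, s2, s3, s4}  [new]
{s0, s2} --q--> {s0, s1, s2, s3}  [new]
{s1, s2, s3, s4} --p--> {s0, s1, s2, s3, s4}  [new]
{s1, s2, s3, s4} --q--> {s1, s2, s3}  [new]
{s0, s1, s2, s3} --p--> {s0, s1, s2, s3, s4}  [seen]
{s0, s1, s2, s3} --q--> {s0, s1, s2, s3}  [seen]
{s0, s1, s2, s3, s4} --p--> {s0, s1, s2, s3, s4}  [seen]
{s0, s1, s2, s3, s4} --q--> {s0, s1, s2, s3}  [seen]
{s1, s2, s3} --p--> {s0, s1, s2, s3, s4}  [seen]
{s1, s2, s3} --q--> {s1, s2, s3}  [seen]
Reachable DFA states: {s0, s2}, {s1, s2, s3, s4}, {s0, s1, s2, s3}, {s0, s1, s2, s3, s4}, {s1, s2, s3}.
Accepting DFA states (contain an NFA accepting state): {s0, s2}, {s1, s2, s3, s4}, {s0, s1, s2, s3}, {s0, s1, s2, s3, s4}.

4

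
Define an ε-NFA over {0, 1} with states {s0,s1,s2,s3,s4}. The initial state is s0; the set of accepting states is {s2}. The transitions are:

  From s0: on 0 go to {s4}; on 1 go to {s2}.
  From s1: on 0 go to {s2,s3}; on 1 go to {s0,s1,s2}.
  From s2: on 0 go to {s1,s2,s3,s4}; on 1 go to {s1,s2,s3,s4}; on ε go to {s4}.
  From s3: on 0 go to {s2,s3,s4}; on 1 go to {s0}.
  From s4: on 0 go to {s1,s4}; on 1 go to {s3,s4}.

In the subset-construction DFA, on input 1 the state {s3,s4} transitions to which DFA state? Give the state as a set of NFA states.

{s0,s3,s4}

δ(s3,1) = {s0}; δ(s4,1) = {s3,s4}.
Union: {s0,s3,s4}.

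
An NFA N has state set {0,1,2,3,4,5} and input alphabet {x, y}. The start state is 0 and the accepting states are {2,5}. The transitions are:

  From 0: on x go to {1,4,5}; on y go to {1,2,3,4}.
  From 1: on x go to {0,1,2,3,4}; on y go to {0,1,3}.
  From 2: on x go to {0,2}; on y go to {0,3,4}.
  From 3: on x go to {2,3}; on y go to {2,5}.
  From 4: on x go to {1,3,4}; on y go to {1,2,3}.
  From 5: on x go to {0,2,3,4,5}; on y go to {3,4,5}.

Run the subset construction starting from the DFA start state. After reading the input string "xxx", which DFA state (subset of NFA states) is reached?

{0,1,2,3,4,5}

Start: {0}.
δ(0,x) = {1,4,5}.
Union: {1,4,5}.
After x: {1,4,5}.
δ(1,x) = {0,1,2,3,4}; δ(4,x) = {1,3,4}; δ(5,x) = {0,2,3,4,5}.
Union: {0,1,2,3,4,5}.
After x: {0,1,2,3,4,5}.
δ(0,x) = {1,4,5}; δ(1,x) = {0,1,2,3,4}; δ(2,x) = {0,2}; δ(3,x) = {2,3}; δ(4,x) = {1,3,4}; δ(5,x) = {0,2,3,4,5}.
Union: {0,1,2,3,4,5}.
After x: {0,1,2,3,4,5}.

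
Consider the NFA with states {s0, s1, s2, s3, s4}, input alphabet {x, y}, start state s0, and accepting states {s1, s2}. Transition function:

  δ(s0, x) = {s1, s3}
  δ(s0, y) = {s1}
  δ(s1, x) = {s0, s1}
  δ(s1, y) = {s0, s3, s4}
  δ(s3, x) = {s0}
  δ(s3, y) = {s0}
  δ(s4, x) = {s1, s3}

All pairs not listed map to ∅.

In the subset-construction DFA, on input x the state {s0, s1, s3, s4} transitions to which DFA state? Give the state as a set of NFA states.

δ(s0,x) = {s1, s3}; δ(s1,x) = {s0, s1}; δ(s3,x) = {s0}; δ(s4,x) = {s1, s3}.
Union: {s0, s1, s3}.

{s0, s1, s3}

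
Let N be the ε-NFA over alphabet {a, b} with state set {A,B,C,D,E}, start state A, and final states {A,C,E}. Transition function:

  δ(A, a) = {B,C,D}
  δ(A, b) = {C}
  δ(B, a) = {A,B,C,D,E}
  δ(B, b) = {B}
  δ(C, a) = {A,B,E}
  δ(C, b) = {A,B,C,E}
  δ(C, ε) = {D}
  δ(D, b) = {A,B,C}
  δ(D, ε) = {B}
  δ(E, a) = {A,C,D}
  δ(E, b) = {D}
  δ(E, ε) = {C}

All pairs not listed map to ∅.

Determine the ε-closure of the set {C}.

{B,C,D}

Begin with {C}.
C →ε {D}; add D.
D →ε {B}; add B.
ε-closure = {B,C,D}.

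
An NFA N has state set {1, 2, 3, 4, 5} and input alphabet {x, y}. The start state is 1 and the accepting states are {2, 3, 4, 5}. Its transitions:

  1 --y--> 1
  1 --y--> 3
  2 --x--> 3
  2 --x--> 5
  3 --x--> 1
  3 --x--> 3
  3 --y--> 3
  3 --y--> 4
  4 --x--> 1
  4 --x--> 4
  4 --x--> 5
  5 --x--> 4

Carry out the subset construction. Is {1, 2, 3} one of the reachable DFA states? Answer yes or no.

no

Start state of the DFA: {1}.
{1} --x--> ∅  [new]
{1} --y--> {1, 3}  [new]
∅ --x--> ∅  [seen]
∅ --y--> ∅  [seen]
{1, 3} --x--> {1, 3}  [seen]
{1, 3} --y--> {1, 3, 4}  [new]
{1, 3, 4} --x--> {1, 3, 4, 5}  [new]
{1, 3, 4} --y--> {1, 3, 4}  [seen]
{1, 3, 4, 5} --x--> {1, 3, 4, 5}  [seen]
{1, 3, 4, 5} --y--> {1, 3, 4}  [seen]
Reachable DFA states: {1}, ∅, {1, 3}, {1, 3, 4}, {1, 3, 4, 5}.
{1, 2, 3} is not among them.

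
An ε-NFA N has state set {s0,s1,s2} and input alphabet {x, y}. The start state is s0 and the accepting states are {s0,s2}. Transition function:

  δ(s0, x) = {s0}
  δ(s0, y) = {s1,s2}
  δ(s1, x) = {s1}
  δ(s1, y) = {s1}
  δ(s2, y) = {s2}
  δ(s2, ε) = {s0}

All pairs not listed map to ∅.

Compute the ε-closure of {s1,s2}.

Begin with {s1,s2}.
s2 →ε {s0}; add s0.
ε-closure = {s0,s1,s2}.

{s0,s1,s2}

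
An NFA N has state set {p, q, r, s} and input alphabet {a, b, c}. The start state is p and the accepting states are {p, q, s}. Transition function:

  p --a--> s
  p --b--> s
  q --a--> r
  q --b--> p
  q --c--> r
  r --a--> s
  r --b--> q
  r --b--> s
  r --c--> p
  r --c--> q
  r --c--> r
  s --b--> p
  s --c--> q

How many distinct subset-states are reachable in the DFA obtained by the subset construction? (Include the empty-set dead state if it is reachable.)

Start state of the DFA: {p}.
{p} --a--> {s}  [new]
{p} --b--> {s}  [seen]
{p} --c--> ∅  [new]
{s} --a--> ∅  [seen]
{s} --b--> {p}  [seen]
{s} --c--> {q}  [new]
∅ --a--> ∅  [seen]
∅ --b--> ∅  [seen]
∅ --c--> ∅  [seen]
{q} --a--> {r}  [new]
{q} --b--> {p}  [seen]
{q} --c--> {r}  [seen]
{r} --a--> {s}  [seen]
{r} --b--> {q, s}  [new]
{r} --c--> {p, q, r}  [new]
{q, s} --a--> {r}  [seen]
{q, s} --b--> {p}  [seen]
{q, s} --c--> {q, r}  [new]
{p, q, r} --a--> {r, s}  [new]
{p, q, r} --b--> {p, q, s}  [new]
{p, q, r} --c--> {p, q, r}  [seen]
{q, r} --a--> {r, s}  [seen]
{q, r} --b--> {p, q, s}  [seen]
{q, r} --c--> {p, q, r}  [seen]
{r, s} --a--> {s}  [seen]
{r, s} --b--> {p, q, s}  [seen]
{r, s} --c--> {p, q, r}  [seen]
{p, q, s} --a--> {r, s}  [seen]
{p, q, s} --b--> {p, s}  [new]
{p, q, s} --c--> {q, r}  [seen]
{p, s} --a--> {s}  [seen]
{p, s} --b--> {p, s}  [seen]
{p, s} --c--> {q}  [seen]
Reachable DFA states: {p}, {s}, ∅, {q}, {r}, {q, s}, {p, q, r}, {q, r}, {r, s}, {p, q, s}, {p, s}.

11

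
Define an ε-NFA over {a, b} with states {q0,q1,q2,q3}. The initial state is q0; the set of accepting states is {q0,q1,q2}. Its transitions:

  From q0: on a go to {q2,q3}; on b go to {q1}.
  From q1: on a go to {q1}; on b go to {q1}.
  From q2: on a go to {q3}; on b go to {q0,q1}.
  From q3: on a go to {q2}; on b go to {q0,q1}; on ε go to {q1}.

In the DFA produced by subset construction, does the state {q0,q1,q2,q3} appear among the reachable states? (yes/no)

Start state of the DFA: {q0} (ε-closure of the NFA start).
{q0} --a--> {q1,q2,q3}  [new]
{q0} --b--> {q1}  [new]
{q1,q2,q3} --a--> {q1,q2,q3}  [seen]
{q1,q2,q3} --b--> {q0,q1}  [new]
{q1} --a--> {q1}  [seen]
{q1} --b--> {q1}  [seen]
{q0,q1} --a--> {q1,q2,q3}  [seen]
{q0,q1} --b--> {q1}  [seen]
Reachable DFA states: {q0}, {q1,q2,q3}, {q1}, {q0,q1}.
{q0,q1,q2,q3} is not among them.

no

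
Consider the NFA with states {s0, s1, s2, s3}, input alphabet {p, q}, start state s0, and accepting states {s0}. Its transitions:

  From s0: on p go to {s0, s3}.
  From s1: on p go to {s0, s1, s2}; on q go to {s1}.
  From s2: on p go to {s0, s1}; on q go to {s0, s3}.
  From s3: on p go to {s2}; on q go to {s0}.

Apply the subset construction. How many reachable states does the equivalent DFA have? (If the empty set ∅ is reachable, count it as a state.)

9

Start state of the DFA: {s0}.
{s0} --p--> {s0, s3}  [new]
{s0} --q--> ∅  [new]
{s0, s3} --p--> {s0, s2, s3}  [new]
{s0, s3} --q--> {s0}  [seen]
∅ --p--> ∅  [seen]
∅ --q--> ∅  [seen]
{s0, s2, s3} --p--> {s0, s1, s2, s3}  [new]
{s0, s2, s3} --q--> {s0, s3}  [seen]
{s0, s1, s2, s3} --p--> {s0, s1, s2, s3}  [seen]
{s0, s1, s2, s3} --q--> {s0, s1, s3}  [new]
{s0, s1, s3} --p--> {s0, s1, s2, s3}  [seen]
{s0, s1, s3} --q--> {s0, s1}  [new]
{s0, s1} --p--> {s0, s1, s2, s3}  [seen]
{s0, s1} --q--> {s1}  [new]
{s1} --p--> {s0, s1, s2}  [new]
{s1} --q--> {s1}  [seen]
{s0, s1, s2} --p--> {s0, s1, s2, s3}  [seen]
{s0, s1, s2} --q--> {s0, s1, s3}  [seen]
Reachable DFA states: {s0}, {s0, s3}, ∅, {s0, s2, s3}, {s0, s1, s2, s3}, {s0, s1, s3}, {s0, s1}, {s1}, {s0, s1, s2}.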